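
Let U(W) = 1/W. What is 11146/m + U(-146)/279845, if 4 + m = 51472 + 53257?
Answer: 91079228259/855757614650 ≈ 0.10643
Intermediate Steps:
m = 104725 (m = -4 + (51472 + 53257) = -4 + 104729 = 104725)
11146/m + U(-146)/279845 = 11146/104725 + 1/(-146*279845) = 11146*(1/104725) - 1/146*1/279845 = 11146/104725 - 1/40857370 = 91079228259/855757614650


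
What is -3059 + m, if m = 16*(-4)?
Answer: -3123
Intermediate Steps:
m = -64
-3059 + m = -3059 - 64 = -3123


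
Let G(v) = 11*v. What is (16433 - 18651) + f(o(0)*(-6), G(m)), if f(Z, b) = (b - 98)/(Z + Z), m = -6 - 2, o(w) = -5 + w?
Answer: -22211/10 ≈ -2221.1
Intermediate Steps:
m = -8
f(Z, b) = (-98 + b)/(2*Z) (f(Z, b) = (-98 + b)/((2*Z)) = (-98 + b)*(1/(2*Z)) = (-98 + b)/(2*Z))
(16433 - 18651) + f(o(0)*(-6), G(m)) = (16433 - 18651) + (-98 + 11*(-8))/(2*(((-5 + 0)*(-6)))) = -2218 + (-98 - 88)/(2*((-5*(-6)))) = -2218 + (½)*(-186)/30 = -2218 + (½)*(1/30)*(-186) = -2218 - 31/10 = -22211/10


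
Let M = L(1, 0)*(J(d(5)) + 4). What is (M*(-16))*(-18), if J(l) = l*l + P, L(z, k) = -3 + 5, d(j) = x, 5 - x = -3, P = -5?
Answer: 36288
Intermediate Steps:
x = 8 (x = 5 - 1*(-3) = 5 + 3 = 8)
d(j) = 8
L(z, k) = 2
J(l) = -5 + l**2 (J(l) = l*l - 5 = l**2 - 5 = -5 + l**2)
M = 126 (M = 2*((-5 + 8**2) + 4) = 2*((-5 + 64) + 4) = 2*(59 + 4) = 2*63 = 126)
(M*(-16))*(-18) = (126*(-16))*(-18) = -2016*(-18) = 36288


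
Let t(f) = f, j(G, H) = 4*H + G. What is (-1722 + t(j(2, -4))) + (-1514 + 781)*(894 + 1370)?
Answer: -1661248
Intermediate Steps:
j(G, H) = G + 4*H
(-1722 + t(j(2, -4))) + (-1514 + 781)*(894 + 1370) = (-1722 + (2 + 4*(-4))) + (-1514 + 781)*(894 + 1370) = (-1722 + (2 - 16)) - 733*2264 = (-1722 - 14) - 1659512 = -1736 - 1659512 = -1661248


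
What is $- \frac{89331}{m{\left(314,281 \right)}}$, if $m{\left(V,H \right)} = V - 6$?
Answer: $- \frac{8121}{28} \approx -290.04$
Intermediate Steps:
$m{\left(V,H \right)} = -6 + V$ ($m{\left(V,H \right)} = V - 6 = -6 + V$)
$- \frac{89331}{m{\left(314,281 \right)}} = - \frac{89331}{-6 + 314} = - \frac{89331}{308} = \left(-89331\right) \frac{1}{308} = - \frac{8121}{28}$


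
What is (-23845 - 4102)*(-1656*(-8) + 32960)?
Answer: -1291374976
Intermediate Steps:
(-23845 - 4102)*(-1656*(-8) + 32960) = -27947*(13248 + 32960) = -27947*46208 = -1291374976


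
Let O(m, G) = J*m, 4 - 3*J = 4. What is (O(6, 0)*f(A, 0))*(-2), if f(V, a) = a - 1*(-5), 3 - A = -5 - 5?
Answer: 0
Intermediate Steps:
J = 0 (J = 4/3 - ⅓*4 = 4/3 - 4/3 = 0)
O(m, G) = 0 (O(m, G) = 0*m = 0)
A = 13 (A = 3 - (-5 - 5) = 3 - 1*(-10) = 3 + 10 = 13)
f(V, a) = 5 + a (f(V, a) = a + 5 = 5 + a)
(O(6, 0)*f(A, 0))*(-2) = (0*(5 + 0))*(-2) = (0*5)*(-2) = 0*(-2) = 0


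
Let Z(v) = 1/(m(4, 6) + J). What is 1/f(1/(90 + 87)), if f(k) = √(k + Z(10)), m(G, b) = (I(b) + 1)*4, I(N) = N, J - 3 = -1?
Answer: √13570/23 ≈ 5.0648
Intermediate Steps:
J = 2 (J = 3 - 1 = 2)
m(G, b) = 4 + 4*b (m(G, b) = (b + 1)*4 = (1 + b)*4 = 4 + 4*b)
Z(v) = 1/30 (Z(v) = 1/((4 + 4*6) + 2) = 1/((4 + 24) + 2) = 1/(28 + 2) = 1/30)
f(k) = √(1/30 + k) (f(k) = √(k + 1/30) = √(1/30 + k))
1/f(1/(90 + 87)) = 1/(√(30 + 900/(90 + 87))/30) = 1/(√(30 + 900/177)/30) = 1/(√(30 + 900*(1/177))/30) = 1/(√(30 + 300/59)/30) = 1/(√(2070/59)/30) = 1/((3*√13570/59)/30) = 1/(√13570/590) = √13570/23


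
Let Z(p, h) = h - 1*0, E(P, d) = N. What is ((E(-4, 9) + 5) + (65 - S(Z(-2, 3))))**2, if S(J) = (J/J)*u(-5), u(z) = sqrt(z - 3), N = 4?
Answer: 5468 - 296*I*sqrt(2) ≈ 5468.0 - 418.61*I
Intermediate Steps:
u(z) = sqrt(-3 + z)
E(P, d) = 4
Z(p, h) = h (Z(p, h) = h + 0 = h)
S(J) = 2*I*sqrt(2) (S(J) = (J/J)*sqrt(-3 - 5) = 1*sqrt(-8) = 1*(2*I*sqrt(2)) = 2*I*sqrt(2))
((E(-4, 9) + 5) + (65 - S(Z(-2, 3))))**2 = ((4 + 5) + (65 - 2*I*sqrt(2)))**2 = (9 + (65 - 2*I*sqrt(2)))**2 = (74 - 2*I*sqrt(2))**2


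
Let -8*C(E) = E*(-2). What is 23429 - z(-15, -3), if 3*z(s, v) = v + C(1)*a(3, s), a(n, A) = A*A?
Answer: 93645/4 ≈ 23411.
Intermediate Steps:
C(E) = E/4 (C(E) = -E*(-2)/8 = -(-1)*E/4 = E/4)
a(n, A) = A²
z(s, v) = v/3 + s²/12 (z(s, v) = (v + ((¼)*1)*s²)/3 = (v + s²/4)/3 = v/3 + s²/12)
23429 - z(-15, -3) = 23429 - ((⅓)*(-3) + (1/12)*(-15)²) = 23429 - (-1 + (1/12)*225) = 23429 - (-1 + 75/4) = 23429 - 1*71/4 = 23429 - 71/4 = 93645/4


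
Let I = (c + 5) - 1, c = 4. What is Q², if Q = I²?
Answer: 4096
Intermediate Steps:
I = 8 (I = (4 + 5) - 1 = 9 - 1 = 8)
Q = 64 (Q = 8² = 64)
Q² = 64² = 4096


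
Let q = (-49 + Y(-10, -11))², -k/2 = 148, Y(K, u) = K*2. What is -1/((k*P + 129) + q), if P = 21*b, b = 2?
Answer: 1/7542 ≈ 0.00013259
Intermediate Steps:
Y(K, u) = 2*K
k = -296 (k = -2*148 = -296)
P = 42 (P = 21*2 = 42)
q = 4761 (q = (-49 + 2*(-10))² = (-49 - 20)² = (-69)² = 4761)
-1/((k*P + 129) + q) = -1/((-296*42 + 129) + 4761) = -1/((-12432 + 129) + 4761) = -1/(-12303 + 4761) = -1/(-7542) = -1*(-1/7542) = 1/7542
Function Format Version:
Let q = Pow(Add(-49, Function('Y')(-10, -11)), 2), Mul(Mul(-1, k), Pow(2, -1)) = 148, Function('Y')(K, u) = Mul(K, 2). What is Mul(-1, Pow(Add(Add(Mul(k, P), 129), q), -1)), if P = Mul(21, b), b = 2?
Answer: Rational(1, 7542) ≈ 0.00013259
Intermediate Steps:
Function('Y')(K, u) = Mul(2, K)
k = -296 (k = Mul(-2, 148) = -296)
P = 42 (P = Mul(21, 2) = 42)
q = 4761 (q = Pow(Add(-49, Mul(2, -10)), 2) = Pow(Add(-49, -20), 2) = Pow(-69, 2) = 4761)
Mul(-1, Pow(Add(Add(Mul(k, P), 129), q), -1)) = Mul(-1, Pow(Add(Add(Mul(-296, 42), 129), 4761), -1)) = Mul(-1, Pow(Add(Add(-12432, 129), 4761), -1)) = Mul(-1, Pow(Add(-12303, 4761), -1)) = Mul(-1, Pow(-7542, -1)) = Mul(-1, Rational(-1, 7542)) = Rational(1, 7542)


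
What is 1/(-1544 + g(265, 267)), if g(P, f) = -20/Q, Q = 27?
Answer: -27/41708 ≈ -0.00064736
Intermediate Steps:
g(P, f) = -20/27
1/(-1544 + g(265, 267)) = 1/(-1544 - 20/27) = 1/(-41708/27) = -27/41708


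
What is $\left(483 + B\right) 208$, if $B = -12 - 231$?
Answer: $49920$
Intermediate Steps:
$B = -243$
$\left(483 + B\right) 208 = \left(483 - 243\right) 208 = 240 \cdot 208 = 49920$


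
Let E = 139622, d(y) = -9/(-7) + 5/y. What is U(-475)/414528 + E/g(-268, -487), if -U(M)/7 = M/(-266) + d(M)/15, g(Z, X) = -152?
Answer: -1085198070121/1181404800 ≈ -918.57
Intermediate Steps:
d(y) = 9/7 + 5/y (d(y) = -9*(-⅐) + 5/y = 9/7 + 5/y)
U(M) = -⅗ - 7/(3*M) + M/38 (U(M) = -7*(M/(-266) + (9/7 + 5/M)/15) = -7*(M*(-1/266) + (9/7 + 5/M)*(1/15)) = -7*(-M/266 + (3/35 + 1/(3*M))) = -7*(3/35 - M/266 + 1/(3*M)) = -⅗ - 7/(3*M) + M/38)
U(-475)/414528 + E/g(-268, -487) = (-⅗ - 7/3/(-475) + (1/38)*(-475))/414528 + 139622/(-152) = (-⅗ - 7/3*(-1/475) - 25/2)*(1/414528) + 139622*(-1/152) = (-⅗ + 7/1425 - 25/2)*(1/414528) - 69811/76 = -37321/2850*1/414528 - 69811/76 = -37321/1181404800 - 69811/76 = -1085198070121/1181404800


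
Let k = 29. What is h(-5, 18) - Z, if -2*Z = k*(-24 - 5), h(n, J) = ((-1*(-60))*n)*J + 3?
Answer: -11635/2 ≈ -5817.5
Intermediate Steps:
h(n, J) = 3 + 60*J*n (h(n, J) = (60*n)*J + 3 = 60*J*n + 3 = 3 + 60*J*n)
Z = 841/2 (Z = -29*(-24 - 5)/2 = -29*(-29)/2 = -½*(-841) = 841/2 ≈ 420.50)
h(-5, 18) - Z = (3 + 60*18*(-5)) - 1*841/2 = (3 - 5400) - 841/2 = -5397 - 841/2 = -11635/2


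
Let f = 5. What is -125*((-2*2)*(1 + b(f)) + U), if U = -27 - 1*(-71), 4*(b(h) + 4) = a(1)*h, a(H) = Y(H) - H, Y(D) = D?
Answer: -7000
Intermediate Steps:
a(H) = 0 (a(H) = H - H = 0)
b(h) = -4 (b(h) = -4 + (0*h)/4 = -4 + (¼)*0 = -4 + 0 = -4)
U = 44 (U = -27 + 71 = 44)
-125*((-2*2)*(1 + b(f)) + U) = -125*((-2*2)*(1 - 4) + 44) = -125*(-4*(-3) + 44) = -125*(12 + 44) = -125*56 = -7000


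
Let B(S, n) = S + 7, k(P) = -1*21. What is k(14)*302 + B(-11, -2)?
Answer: -6346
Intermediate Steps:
k(P) = -21
B(S, n) = 7 + S
k(14)*302 + B(-11, -2) = -21*302 + (7 - 11) = -6342 - 4 = -6346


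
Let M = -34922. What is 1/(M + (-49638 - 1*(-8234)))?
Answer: -1/76326 ≈ -1.3102e-5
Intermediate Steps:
1/(M + (-49638 - 1*(-8234))) = 1/(-34922 + (-49638 - 1*(-8234))) = 1/(-34922 + (-49638 + 8234)) = 1/(-34922 - 41404) = 1/(-76326) = -1/76326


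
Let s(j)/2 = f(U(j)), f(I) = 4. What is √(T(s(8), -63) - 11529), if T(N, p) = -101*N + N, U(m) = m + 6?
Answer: I*√12329 ≈ 111.04*I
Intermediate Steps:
U(m) = 6 + m
s(j) = 8 (s(j) = 2*4 = 8)
T(N, p) = -100*N
√(T(s(8), -63) - 11529) = √(-100*8 - 11529) = √(-800 - 11529) = √(-12329) = I*√12329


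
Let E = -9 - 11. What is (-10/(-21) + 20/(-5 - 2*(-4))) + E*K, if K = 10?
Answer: -1350/7 ≈ -192.86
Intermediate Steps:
E = -20
(-10/(-21) + 20/(-5 - 2*(-4))) + E*K = (-10/(-21) + 20/(-5 - 2*(-4))) - 20*10 = (-10*(-1/21) + 20/(-5 + 8)) - 200 = (10/21 + 20/3) - 200 = 50/7 - 200 = -1350/7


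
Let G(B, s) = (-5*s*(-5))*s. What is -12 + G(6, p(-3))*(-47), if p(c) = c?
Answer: -10587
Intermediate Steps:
G(B, s) = 25*s² (G(B, s) = (25*s)*s = 25*s²)
-12 + G(6, p(-3))*(-47) = -12 + (25*(-3)²)*(-47) = -12 + (25*9)*(-47) = -12 + 225*(-47) = -12 - 10575 = -10587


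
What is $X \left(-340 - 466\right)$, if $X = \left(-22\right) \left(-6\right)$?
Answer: $-106392$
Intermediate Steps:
$X = 132$
$X \left(-340 - 466\right) = 132 \left(-340 - 466\right) = 132 \left(-806\right) = -106392$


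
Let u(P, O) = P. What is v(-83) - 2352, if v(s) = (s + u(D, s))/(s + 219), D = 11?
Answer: -39993/17 ≈ -2352.5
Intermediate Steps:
v(s) = (11 + s)/(219 + s) (v(s) = (s + 11)/(s + 219) = (11 + s)/(219 + s))
v(-83) - 2352 = (11 - 83)/(219 - 83) - 2352 = -72/136 - 2352 = (1/136)*(-72) - 2352 = -9/17 - 2352 = -39993/17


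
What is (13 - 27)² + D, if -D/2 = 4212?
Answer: -8228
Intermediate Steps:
D = -8424 (D = -2*4212 = -8424)
(13 - 27)² + D = (13 - 27)² - 8424 = (-14)² - 8424 = 196 - 8424 = -8228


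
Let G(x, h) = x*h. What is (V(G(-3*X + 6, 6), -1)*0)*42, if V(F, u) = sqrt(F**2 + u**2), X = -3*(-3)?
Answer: 0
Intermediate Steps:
X = 9
G(x, h) = h*x
(V(G(-3*X + 6, 6), -1)*0)*42 = (sqrt((6*(-3*9 + 6))**2 + (-1)**2)*0)*42 = (sqrt((6*(-27 + 6))**2 + 1)*0)*42 = (sqrt((6*(-21))**2 + 1)*0)*42 = (sqrt((-126)**2 + 1)*0)*42 = (sqrt(15876 + 1)*0)*42 = (sqrt(15877)*0)*42 = 0*42 = 0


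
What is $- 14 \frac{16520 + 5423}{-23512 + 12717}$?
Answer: $\frac{307202}{10795} \approx 28.458$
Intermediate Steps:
$- 14 \frac{16520 + 5423}{-23512 + 12717} = - 14 \frac{21943}{-10795} = - 14 \cdot 21943 \left(- \frac{1}{10795}\right) = \left(-14\right) \left(- \frac{21943}{10795}\right) = \frac{307202}{10795}$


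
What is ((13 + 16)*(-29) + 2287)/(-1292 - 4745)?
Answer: -1446/6037 ≈ -0.23952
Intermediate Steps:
((13 + 16)*(-29) + 2287)/(-1292 - 4745) = (29*(-29) + 2287)/(-6037) = (-841 + 2287)*(-1/6037) = 1446*(-1/6037) = -1446/6037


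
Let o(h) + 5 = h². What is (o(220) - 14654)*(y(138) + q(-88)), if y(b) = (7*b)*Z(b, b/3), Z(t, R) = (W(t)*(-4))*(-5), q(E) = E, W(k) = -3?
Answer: -1958597568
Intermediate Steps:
Z(t, R) = -60 (Z(t, R) = -3*(-4)*(-5) = 12*(-5) = -60)
o(h) = -5 + h²
y(b) = -420*b (y(b) = (7*b)*(-60) = -420*b)
(o(220) - 14654)*(y(138) + q(-88)) = ((-5 + 220²) - 14654)*(-420*138 - 88) = ((-5 + 48400) - 14654)*(-57960 - 88) = (48395 - 14654)*(-58048) = 33741*(-58048) = -1958597568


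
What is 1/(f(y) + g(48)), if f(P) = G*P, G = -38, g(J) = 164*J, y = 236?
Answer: -1/1096 ≈ -0.00091241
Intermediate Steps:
f(P) = -38*P
1/(f(y) + g(48)) = 1/(-38*236 + 164*48) = 1/(-8968 + 7872) = 1/(-1096) = -1/1096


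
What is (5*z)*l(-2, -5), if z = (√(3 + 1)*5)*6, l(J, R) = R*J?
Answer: 3000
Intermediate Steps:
l(J, R) = J*R
z = 60 (z = (√4*5)*6 = (2*5)*6 = 10*6 = 60)
(5*z)*l(-2, -5) = (5*60)*(-2*(-5)) = 300*10 = 3000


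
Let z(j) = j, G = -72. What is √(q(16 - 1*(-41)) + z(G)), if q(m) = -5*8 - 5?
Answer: 3*I*√13 ≈ 10.817*I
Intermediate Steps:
q(m) = -45 (q(m) = -40 - 5 = -45)
√(q(16 - 1*(-41)) + z(G)) = √(-45 - 72) = √(-117) = 3*I*√13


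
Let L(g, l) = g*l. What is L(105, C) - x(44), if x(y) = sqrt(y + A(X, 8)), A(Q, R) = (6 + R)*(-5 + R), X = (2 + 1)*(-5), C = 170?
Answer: 17850 - sqrt(86) ≈ 17841.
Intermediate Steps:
X = -15 (X = 3*(-5) = -15)
A(Q, R) = (-5 + R)*(6 + R)
x(y) = sqrt(42 + y) (x(y) = sqrt(y + (-30 + 8 + 8**2)) = sqrt(y + (-30 + 8 + 64)) = sqrt(y + 42) = sqrt(42 + y))
L(105, C) - x(44) = 105*170 - sqrt(42 + 44) = 17850 - sqrt(86)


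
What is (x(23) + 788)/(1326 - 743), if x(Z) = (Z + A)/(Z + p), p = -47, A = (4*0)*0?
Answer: 18889/13992 ≈ 1.3500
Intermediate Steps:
A = 0 (A = 0*0 = 0)
x(Z) = Z/(-47 + Z) (x(Z) = (Z + 0)/(Z - 47) = Z/(-47 + Z))
(x(23) + 788)/(1326 - 743) = (23/(-47 + 23) + 788)/(1326 - 743) = (23/(-24) + 788)/583 = (23*(-1/24) + 788)*(1/583) = (-23/24 + 788)*(1/583) = (18889/24)*(1/583) = 18889/13992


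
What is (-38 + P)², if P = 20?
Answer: 324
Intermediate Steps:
(-38 + P)² = (-38 + 20)² = (-18)² = 324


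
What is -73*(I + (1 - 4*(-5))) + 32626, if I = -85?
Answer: 37298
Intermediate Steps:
-73*(I + (1 - 4*(-5))) + 32626 = -73*(-85 + (1 - 4*(-5))) + 32626 = -73*(-85 + (1 + 20)) + 32626 = -73*(-85 + 21) + 32626 = -73*(-64) + 32626 = 4672 + 32626 = 37298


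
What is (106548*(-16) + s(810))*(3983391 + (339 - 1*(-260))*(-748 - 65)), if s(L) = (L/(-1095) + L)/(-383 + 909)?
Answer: -114436643127586776/19199 ≈ -5.9606e+12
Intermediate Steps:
s(L) = 547*L/287985 (s(L) = (L*(-1/1095) + L)/526 = (-L/1095 + L)*(1/526) = (1094*L/1095)*(1/526) = 547*L/287985)
(106548*(-16) + s(810))*(3983391 + (339 - 1*(-260))*(-748 - 65)) = (106548*(-16) + (547/287985)*810)*(3983391 + (339 - 1*(-260))*(-748 - 65)) = (-1704768 + 29538/19199)*(3983391 + (339 + 260)*(-813)) = -32729811294*(3983391 + 599*(-813))/19199 = -32729811294*(3983391 - 486987)/19199 = -32729811294/19199*3496404 = -114436643127586776/19199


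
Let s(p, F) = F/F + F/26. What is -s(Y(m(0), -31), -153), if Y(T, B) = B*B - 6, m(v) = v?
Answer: 127/26 ≈ 4.8846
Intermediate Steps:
Y(T, B) = -6 + B² (Y(T, B) = B² - 6 = -6 + B²)
s(p, F) = 1 + F/26 (s(p, F) = 1 + F*(1/26) = 1 + F/26)
-s(Y(m(0), -31), -153) = -(1 + (1/26)*(-153)) = -(1 - 153/26) = -1*(-127/26) = 127/26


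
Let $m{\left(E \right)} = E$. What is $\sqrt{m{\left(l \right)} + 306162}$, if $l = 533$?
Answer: $\sqrt{306695} \approx 553.8$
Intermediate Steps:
$\sqrt{m{\left(l \right)} + 306162} = \sqrt{533 + 306162} = \sqrt{306695}$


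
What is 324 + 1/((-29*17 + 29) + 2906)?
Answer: 791209/2442 ≈ 324.00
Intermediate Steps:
324 + 1/((-29*17 + 29) + 2906) = 324 + 1/((-493 + 29) + 2906) = 324 + 1/(-464 + 2906) = 324 + 1/2442 = 791209/2442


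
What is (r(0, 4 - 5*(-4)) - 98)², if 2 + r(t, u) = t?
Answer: 10000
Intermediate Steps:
r(t, u) = -2 + t
(r(0, 4 - 5*(-4)) - 98)² = ((-2 + 0) - 98)² = (-2 - 98)² = (-100)² = 10000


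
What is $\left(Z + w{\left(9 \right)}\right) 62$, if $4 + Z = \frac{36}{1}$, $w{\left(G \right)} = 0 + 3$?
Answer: $2170$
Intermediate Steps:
$w{\left(G \right)} = 3$
$Z = 32$ ($Z = -4 + \frac{36}{1} = -4 + 36 \cdot 1 = -4 + 36 = 32$)
$\left(Z + w{\left(9 \right)}\right) 62 = \left(32 + 3\right) 62 = 35 \cdot 62 = 2170$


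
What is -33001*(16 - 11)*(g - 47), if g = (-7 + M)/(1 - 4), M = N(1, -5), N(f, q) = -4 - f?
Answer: 7095215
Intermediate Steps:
M = -5 (M = -4 - 1*1 = -4 - 1 = -5)
g = 4 (g = (-7 - 5)/(1 - 4) = -12/(-3) = -12*(-⅓) = 4)
-33001*(16 - 11)*(g - 47) = -33001*(16 - 11)*(4 - 47) = -165005*(-43) = -33001*(-215) = 7095215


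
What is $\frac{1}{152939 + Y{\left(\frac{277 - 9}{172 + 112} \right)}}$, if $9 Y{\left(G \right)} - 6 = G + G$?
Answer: $\frac{639}{97728581} \approx 6.5385 \cdot 10^{-6}$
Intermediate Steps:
$Y{\left(G \right)} = \frac{2}{3} + \frac{2 G}{9}$ ($Y{\left(G \right)} = \frac{2}{3} + \frac{G + G}{9} = \frac{2}{3} + \frac{2 G}{9}$)
$\frac{1}{152939 + Y{\left(\frac{277 - 9}{172 + 112} \right)}} = \frac{1}{152939 + \left(\frac{2}{3} + \frac{2 \frac{277 - 9}{172 + 112}}{9}\right)} = \frac{1}{152939 + \left(\frac{2}{3} + \frac{2 \cdot \frac{268}{284}}{9}\right)} = \frac{1}{152939 + \left(\frac{2}{3} + \frac{2 \cdot 268 \cdot \frac{1}{284}}{9}\right)} = \frac{1}{152939 + \left(\frac{2}{3} + \frac{2}{9} \cdot \frac{67}{71}\right)} = \frac{1}{152939 + \left(\frac{2}{3} + \frac{134}{639}\right)} = \frac{1}{152939 + \frac{560}{639}} = \frac{1}{\frac{97728581}{639}} = \frac{639}{97728581}$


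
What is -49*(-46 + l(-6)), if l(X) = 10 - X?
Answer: 1470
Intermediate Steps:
-49*(-46 + l(-6)) = -49*(-46 + (10 - 1*(-6))) = -49*(-46 + (10 + 6)) = -49*(-46 + 16) = -49*(-30) = 1470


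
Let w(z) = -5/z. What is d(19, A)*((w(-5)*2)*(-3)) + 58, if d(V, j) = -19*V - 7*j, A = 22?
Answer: 3148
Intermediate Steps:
d(19, A)*((w(-5)*2)*(-3)) + 58 = (-19*19 - 7*22)*((-5/(-5)*2)*(-3)) + 58 = (-361 - 154)*((-5*(-1/5)*2)*(-3)) + 58 = -515*1*2*(-3) + 58 = -1030*(-3) + 58 = -515*(-6) + 58 = 3090 + 58 = 3148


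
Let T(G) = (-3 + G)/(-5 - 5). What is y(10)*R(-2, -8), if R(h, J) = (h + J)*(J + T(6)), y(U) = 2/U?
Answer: 83/5 ≈ 16.600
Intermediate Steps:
T(G) = 3/10 - G/10 (T(G) = (-3 + G)/(-10) = (-3 + G)*(-⅒) = 3/10 - G/10)
R(h, J) = (-3/10 + J)*(J + h) (R(h, J) = (h + J)*(J + (3/10 - ⅒*6)) = (J + h)*(J + (3/10 - ⅗)) = (J + h)*(J - 3/10) = (J + h)*(-3/10 + J) = (-3/10 + J)*(J + h))
y(10)*R(-2, -8) = (2/10)*((-8)² - 3/10*(-8) - 3/10*(-2) - 8*(-2)) = (2*(⅒))*(64 + 12/5 + ⅗ + 16) = (⅕)*83 = 83/5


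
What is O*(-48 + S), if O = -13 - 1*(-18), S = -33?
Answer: -405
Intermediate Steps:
O = 5 (O = -13 + 18 = 5)
O*(-48 + S) = 5*(-48 - 33) = 5*(-81) = -405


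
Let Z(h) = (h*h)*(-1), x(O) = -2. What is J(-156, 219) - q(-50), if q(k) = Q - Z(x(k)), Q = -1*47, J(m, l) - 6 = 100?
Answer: 149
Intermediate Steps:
J(m, l) = 106 (J(m, l) = 6 + 100 = 106)
Q = -47
Z(h) = -h² (Z(h) = h²*(-1) = -h²)
q(k) = -43 (q(k) = -47 - (-1)*(-2)² = -47 - (-1)*4 = -47 - 1*(-4) = -47 + 4 = -43)
J(-156, 219) - q(-50) = 106 - 1*(-43) = 106 + 43 = 149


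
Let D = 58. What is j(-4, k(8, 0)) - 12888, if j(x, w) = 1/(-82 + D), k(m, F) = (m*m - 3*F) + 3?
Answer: -309313/24 ≈ -12888.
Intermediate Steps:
k(m, F) = 3 + m**2 - 3*F (k(m, F) = (m**2 - 3*F) + 3 = 3 + m**2 - 3*F)
j(x, w) = -1/24 (j(x, w) = 1/(-82 + 58) = 1/(-24) = -1/24)
j(-4, k(8, 0)) - 12888 = -1/24 - 12888 = -309313/24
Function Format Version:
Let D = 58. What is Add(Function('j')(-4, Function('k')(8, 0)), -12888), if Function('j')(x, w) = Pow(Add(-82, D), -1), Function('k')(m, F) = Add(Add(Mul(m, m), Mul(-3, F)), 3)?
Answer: Rational(-309313, 24) ≈ -12888.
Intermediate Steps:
Function('k')(m, F) = Add(3, Pow(m, 2), Mul(-3, F)) (Function('k')(m, F) = Add(Add(Pow(m, 2), Mul(-3, F)), 3) = Add(3, Pow(m, 2), Mul(-3, F)))
Function('j')(x, w) = Rational(-1, 24) (Function('j')(x, w) = Pow(Add(-82, 58), -1) = Pow(-24, -1) = Rational(-1, 24))
Add(Function('j')(-4, Function('k')(8, 0)), -12888) = Add(Rational(-1, 24), -12888) = Rational(-309313, 24)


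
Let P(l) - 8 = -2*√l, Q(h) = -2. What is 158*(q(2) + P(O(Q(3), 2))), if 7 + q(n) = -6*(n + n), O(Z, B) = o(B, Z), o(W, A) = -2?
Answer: -3634 - 316*I*√2 ≈ -3634.0 - 446.89*I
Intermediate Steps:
O(Z, B) = -2
q(n) = -7 - 12*n (q(n) = -7 - 6*(n + n) = -7 - 12*n)
P(l) = 8 - 2*√l
158*(q(2) + P(O(Q(3), 2))) = 158*((-7 - 12*2) + (8 - 2*I*√2)) = 158*((-7 - 24) + (8 - 2*I*√2)) = 158*(-31 + (8 - 2*I*√2)) = 158*(-23 - 2*I*√2) = -3634 - 316*I*√2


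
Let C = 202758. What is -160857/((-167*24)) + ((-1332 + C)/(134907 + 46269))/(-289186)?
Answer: 29263439283713/729143748076 ≈ 40.134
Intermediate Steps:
-160857/((-167*24)) + ((-1332 + C)/(134907 + 46269))/(-289186) = -160857/((-167*24)) + ((-1332 + 202758)/(134907 + 46269))/(-289186) = -160857/(-4008) + (201426/181176)*(-1/289186) = -160857*(-1/4008) + (201426*(1/181176))*(-1/289186) = 53619/1336 + (33571/30196)*(-1/289186) = 53619/1336 - 33571/8732260456 = 29263439283713/729143748076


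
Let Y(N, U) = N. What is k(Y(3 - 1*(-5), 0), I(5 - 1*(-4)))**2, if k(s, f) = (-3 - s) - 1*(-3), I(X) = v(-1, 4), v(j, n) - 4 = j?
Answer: 64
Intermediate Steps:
v(j, n) = 4 + j
I(X) = 3 (I(X) = 4 - 1 = 3)
k(s, f) = -s (k(s, f) = (-3 - s) + 3 = -s)
k(Y(3 - 1*(-5), 0), I(5 - 1*(-4)))**2 = (-(3 - 1*(-5)))**2 = (-(3 + 5))**2 = (-1*8)**2 = (-8)**2 = 64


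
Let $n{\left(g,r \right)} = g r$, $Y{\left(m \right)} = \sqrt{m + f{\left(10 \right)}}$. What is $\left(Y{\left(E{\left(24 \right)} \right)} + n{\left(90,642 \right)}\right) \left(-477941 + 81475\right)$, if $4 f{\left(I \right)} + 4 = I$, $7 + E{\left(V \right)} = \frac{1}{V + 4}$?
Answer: $-22907805480 - 84957 i \sqrt{119} \approx -2.2908 \cdot 10^{10} - 9.2677 \cdot 10^{5} i$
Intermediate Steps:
$E{\left(V \right)} = -7 + \frac{1}{4 + V}$ ($E{\left(V \right)} = -7 + \frac{1}{V + 4} = -7 + \frac{1}{4 + V}$)
$f{\left(I \right)} = -1 + \frac{I}{4}$
$Y{\left(m \right)} = \sqrt{\frac{3}{2} + m}$ ($Y{\left(m \right)} = \sqrt{m + \left(-1 + \frac{1}{4} \cdot 10\right)} = \sqrt{m + \left(-1 + \frac{5}{2}\right)} = \sqrt{m + \frac{3}{2}} = \sqrt{\frac{3}{2} + m}$)
$\left(Y{\left(E{\left(24 \right)} \right)} + n{\left(90,642 \right)}\right) \left(-477941 + 81475\right) = \left(\frac{\sqrt{6 + 4 \frac{-27 - 168}{4 + 24}}}{2} + 90 \cdot 642\right) \left(-477941 + 81475\right) = \left(\frac{\sqrt{6 + 4 \frac{-27 - 168}{28}}}{2} + 57780\right) \left(-396466\right) = \left(\frac{\sqrt{6 + 4 \cdot \frac{1}{28} \left(-195\right)}}{2} + 57780\right) \left(-396466\right) = \left(\frac{\sqrt{6 + 4 \left(- \frac{195}{28}\right)}}{2} + 57780\right) \left(-396466\right) = \left(\frac{\sqrt{6 - \frac{195}{7}}}{2} + 57780\right) \left(-396466\right) = \left(\frac{\sqrt{- \frac{153}{7}}}{2} + 57780\right) \left(-396466\right) = \left(\frac{\frac{3}{7} i \sqrt{119}}{2} + 57780\right) \left(-396466\right) = \left(\frac{3 i \sqrt{119}}{14} + 57780\right) \left(-396466\right) = \left(57780 + \frac{3 i \sqrt{119}}{14}\right) \left(-396466\right) = -22907805480 - 84957 i \sqrt{119}$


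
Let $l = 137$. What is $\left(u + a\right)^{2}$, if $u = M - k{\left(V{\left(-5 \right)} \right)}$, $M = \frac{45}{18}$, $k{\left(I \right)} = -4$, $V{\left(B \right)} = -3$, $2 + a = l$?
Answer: $\frac{80089}{4} \approx 20022.0$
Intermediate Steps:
$a = 135$ ($a = -2 + 137 = 135$)
$M = \frac{5}{2}$ ($M = 45 \cdot \frac{1}{18} = \frac{5}{2} \approx 2.5$)
$u = \frac{13}{2}$ ($u = \frac{5}{2} - -4 = \frac{5}{2} + 4 = \frac{13}{2} \approx 6.5$)
$\left(u + a\right)^{2} = \left(\frac{13}{2} + 135\right)^{2} = \left(\frac{283}{2}\right)^{2} = \frac{80089}{4}$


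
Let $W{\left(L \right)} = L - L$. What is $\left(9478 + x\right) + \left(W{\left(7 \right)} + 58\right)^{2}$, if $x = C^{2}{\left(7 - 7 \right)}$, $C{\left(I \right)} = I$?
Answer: $12842$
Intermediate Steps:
$W{\left(L \right)} = 0$
$x = 0$ ($x = \left(7 - 7\right)^{2} = 0^{2} = 0$)
$\left(9478 + x\right) + \left(W{\left(7 \right)} + 58\right)^{2} = \left(9478 + 0\right) + \left(0 + 58\right)^{2} = 9478 + 58^{2} = 9478 + 3364 = 12842$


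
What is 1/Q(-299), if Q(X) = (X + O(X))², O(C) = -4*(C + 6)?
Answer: 1/762129 ≈ 1.3121e-6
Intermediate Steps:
O(C) = -24 - 4*C (O(C) = -4*(6 + C) = -24 - 4*C)
Q(X) = (-24 - 3*X)² (Q(X) = (X + (-24 - 4*X))² = (-24 - 3*X)²)
1/Q(-299) = 1/(9*(8 - 299)²) = 1/(9*(-291)²) = 1/(9*84681) = 1/762129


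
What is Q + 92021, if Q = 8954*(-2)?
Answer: 74113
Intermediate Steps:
Q = -17908
Q + 92021 = -17908 + 92021 = 74113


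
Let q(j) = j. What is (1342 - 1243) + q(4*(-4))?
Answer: 83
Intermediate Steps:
(1342 - 1243) + q(4*(-4)) = (1342 - 1243) + 4*(-4) = 99 - 16 = 83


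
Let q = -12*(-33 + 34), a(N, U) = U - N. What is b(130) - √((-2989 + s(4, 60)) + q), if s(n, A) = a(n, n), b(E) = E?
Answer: 130 - I*√3001 ≈ 130.0 - 54.781*I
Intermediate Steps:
s(n, A) = 0 (s(n, A) = n - n = 0)
q = -12 (q = -12*1 = -12)
b(130) - √((-2989 + s(4, 60)) + q) = 130 - √((-2989 + 0) - 12) = 130 - √(-2989 - 12) = 130 - √(-3001) = 130 - I*√3001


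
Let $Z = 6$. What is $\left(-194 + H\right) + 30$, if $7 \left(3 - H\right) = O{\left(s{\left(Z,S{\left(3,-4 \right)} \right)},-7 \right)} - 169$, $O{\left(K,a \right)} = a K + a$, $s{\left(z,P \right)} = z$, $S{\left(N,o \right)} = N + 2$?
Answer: $- \frac{909}{7} \approx -129.86$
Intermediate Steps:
$S{\left(N,o \right)} = 2 + N$
$O{\left(K,a \right)} = a + K a$ ($O{\left(K,a \right)} = K a + a = a + K a$)
$H = \frac{239}{7}$ ($H = 3 - \frac{- 7 \left(1 + 6\right) - 169}{7} = 3 - \frac{\left(-7\right) 7 - 169}{7} = 3 - \frac{-49 - 169}{7} = 3 - - \frac{218}{7} = 3 + \frac{218}{7} = \frac{239}{7} \approx 34.143$)
$\left(-194 + H\right) + 30 = \left(-194 + \frac{239}{7}\right) + 30 = - \frac{1119}{7} + 30 = - \frac{909}{7}$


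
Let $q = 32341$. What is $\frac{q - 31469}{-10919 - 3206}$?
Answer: $- \frac{872}{14125} \approx -0.061734$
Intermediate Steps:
$\frac{q - 31469}{-10919 - 3206} = \frac{32341 - 31469}{-10919 - 3206} = \frac{872}{-14125} = 872 \left(- \frac{1}{14125}\right) = - \frac{872}{14125}$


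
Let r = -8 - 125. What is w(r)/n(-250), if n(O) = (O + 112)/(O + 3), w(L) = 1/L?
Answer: -13/966 ≈ -0.013458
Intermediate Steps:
r = -133
n(O) = (112 + O)/(3 + O)
w(r)/n(-250) = 1/((-133)*(((112 - 250)/(3 - 250)))) = -1/(133*(-138/(-247))) = -1/(133*((-1/247*(-138)))) = -1/(133*138/247) = -1/133*247/138 = -13/966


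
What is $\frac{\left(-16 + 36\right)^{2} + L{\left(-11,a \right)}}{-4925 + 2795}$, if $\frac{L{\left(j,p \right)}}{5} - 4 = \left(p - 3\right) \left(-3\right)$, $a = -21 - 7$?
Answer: $- \frac{59}{142} \approx -0.41549$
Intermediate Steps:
$a = -28$
$L{\left(j,p \right)} = 65 - 15 p$ ($L{\left(j,p \right)} = 20 + 5 \left(p - 3\right) \left(-3\right) = 20 + 5 \left(-3 + p\right) \left(-3\right) = 20 + 5 \left(9 - 3 p\right) = 20 - \left(-45 + 15 p\right) = 65 - 15 p$)
$\frac{\left(-16 + 36\right)^{2} + L{\left(-11,a \right)}}{-4925 + 2795} = \frac{\left(-16 + 36\right)^{2} + \left(65 - -420\right)}{-4925 + 2795} = \frac{20^{2} + \left(65 + 420\right)}{-2130} = \left(400 + 485\right) \left(- \frac{1}{2130}\right) = 885 \left(- \frac{1}{2130}\right) = - \frac{59}{142}$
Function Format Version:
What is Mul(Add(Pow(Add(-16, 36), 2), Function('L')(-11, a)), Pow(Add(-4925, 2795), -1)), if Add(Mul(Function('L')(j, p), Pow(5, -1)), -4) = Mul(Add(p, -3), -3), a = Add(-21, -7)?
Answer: Rational(-59, 142) ≈ -0.41549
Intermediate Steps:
a = -28
Function('L')(j, p) = Add(65, Mul(-15, p)) (Function('L')(j, p) = Add(20, Mul(5, Mul(Add(p, -3), -3))) = Add(20, Mul(5, Mul(Add(-3, p), -3))) = Add(20, Mul(5, Add(9, Mul(-3, p)))) = Add(20, Add(45, Mul(-15, p))) = Add(65, Mul(-15, p)))
Mul(Add(Pow(Add(-16, 36), 2), Function('L')(-11, a)), Pow(Add(-4925, 2795), -1)) = Mul(Add(Pow(Add(-16, 36), 2), Add(65, Mul(-15, -28))), Pow(Add(-4925, 2795), -1)) = Mul(Add(Pow(20, 2), Add(65, 420)), Pow(-2130, -1)) = Mul(Add(400, 485), Rational(-1, 2130)) = Mul(885, Rational(-1, 2130)) = Rational(-59, 142)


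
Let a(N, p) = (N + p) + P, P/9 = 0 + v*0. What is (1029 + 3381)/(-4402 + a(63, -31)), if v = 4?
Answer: -441/437 ≈ -1.0092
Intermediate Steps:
P = 0 (P = 9*(0 + 4*0) = 9*(0 + 0) = 9*0 = 0)
a(N, p) = N + p (a(N, p) = (N + p) + 0 = N + p)
(1029 + 3381)/(-4402 + a(63, -31)) = (1029 + 3381)/(-4402 + (63 - 31)) = 4410/(-4402 + 32) = 4410/(-4370) = 4410*(-1/4370) = -441/437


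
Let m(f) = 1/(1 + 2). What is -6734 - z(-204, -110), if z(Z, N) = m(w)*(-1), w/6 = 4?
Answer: -20201/3 ≈ -6733.7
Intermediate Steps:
w = 24 (w = 6*4 = 24)
m(f) = 1/3
z(Z, N) = -1/3 (z(Z, N) = (1/3)*(-1) = -1/3)
-6734 - z(-204, -110) = -6734 - 1*(-1/3) = -6734 + 1/3 = -20201/3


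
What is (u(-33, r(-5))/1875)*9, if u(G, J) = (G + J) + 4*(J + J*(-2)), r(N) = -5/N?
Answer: -108/625 ≈ -0.17280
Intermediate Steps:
u(G, J) = G - 3*J (u(G, J) = (G + J) + 4*(J - 2*J) = (G + J) + 4*(-J) = (G + J) - 4*J = G - 3*J)
(u(-33, r(-5))/1875)*9 = ((-33 - (-15)/(-5))/1875)*9 = ((-33 - (-15)*(-1)/5)*(1/1875))*9 = ((-33 - 3*1)*(1/1875))*9 = ((-33 - 3)*(1/1875))*9 = -36*1/1875*9 = -12/625*9 = -108/625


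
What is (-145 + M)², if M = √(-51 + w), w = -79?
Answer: (145 - I*√130)² ≈ 20895.0 - 3306.5*I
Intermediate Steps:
M = I*√130 (M = √(-51 - 79) = √(-130) = I*√130 ≈ 11.402*I)
(-145 + M)² = (-145 + I*√130)²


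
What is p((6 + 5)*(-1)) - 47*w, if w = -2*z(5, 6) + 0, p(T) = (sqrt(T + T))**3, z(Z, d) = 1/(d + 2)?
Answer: 47/4 - 22*I*sqrt(22) ≈ 11.75 - 103.19*I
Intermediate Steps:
z(Z, d) = 1/(2 + d)
p(T) = 2*sqrt(2)*T**(3/2) (p(T) = (sqrt(2*T))**3 = (sqrt(2)*sqrt(T))**3 = 2*sqrt(2)*T**(3/2))
w = -1/4 (w = -2/(2 + 6) + 0 = -2/8 + 0 = -2*1/8 + 0 = -1/4 + 0 = -1/4 ≈ -0.25000)
p((6 + 5)*(-1)) - 47*w = 2*sqrt(2)*((6 + 5)*(-1))**(3/2) - 47*(-1/4) = 2*sqrt(2)*(11*(-1))**(3/2) + 47/4 = 2*sqrt(2)*(-11)**(3/2) + 47/4 = 2*sqrt(2)*(-11*I*sqrt(11)) + 47/4 = -22*I*sqrt(22) + 47/4 = 47/4 - 22*I*sqrt(22)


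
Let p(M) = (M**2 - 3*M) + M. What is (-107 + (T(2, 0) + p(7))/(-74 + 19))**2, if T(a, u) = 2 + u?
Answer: 35070084/3025 ≈ 11593.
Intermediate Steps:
p(M) = M**2 - 2*M
(-107 + (T(2, 0) + p(7))/(-74 + 19))**2 = (-107 + ((2 + 0) + 7*(-2 + 7))/(-74 + 19))**2 = (-107 + (2 + 7*5)/(-55))**2 = (-107 + (2 + 35)*(-1/55))**2 = (-107 + 37*(-1/55))**2 = (-107 - 37/55)**2 = (-5922/55)**2 = 35070084/3025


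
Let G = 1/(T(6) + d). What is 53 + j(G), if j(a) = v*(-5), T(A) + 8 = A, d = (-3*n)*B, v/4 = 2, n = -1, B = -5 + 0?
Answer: 13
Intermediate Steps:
B = -5
v = 8 (v = 4*2 = 8)
d = -15 (d = -3*(-1)*(-5) = 3*(-5) = -15)
T(A) = -8 + A
G = -1/17 (G = 1/((-8 + 6) - 15) = 1/(-2 - 15) = 1/(-17) = -1/17 ≈ -0.058824)
j(a) = -40 (j(a) = 8*(-5) = -40)
53 + j(G) = 53 - 40 = 13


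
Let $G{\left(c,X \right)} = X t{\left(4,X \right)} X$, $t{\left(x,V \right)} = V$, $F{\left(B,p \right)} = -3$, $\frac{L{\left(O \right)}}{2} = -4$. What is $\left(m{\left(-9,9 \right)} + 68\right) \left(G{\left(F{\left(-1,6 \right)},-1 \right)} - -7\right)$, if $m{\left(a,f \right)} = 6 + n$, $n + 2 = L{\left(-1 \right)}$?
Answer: $384$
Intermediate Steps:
$L{\left(O \right)} = -8$ ($L{\left(O \right)} = 2 \left(-4\right) = -8$)
$n = -10$ ($n = -2 - 8 = -10$)
$m{\left(a,f \right)} = -4$ ($m{\left(a,f \right)} = 6 - 10 = -4$)
$G{\left(c,X \right)} = X^{3}$ ($G{\left(c,X \right)} = X X X = X^{2} X = X^{3}$)
$\left(m{\left(-9,9 \right)} + 68\right) \left(G{\left(F{\left(-1,6 \right)},-1 \right)} - -7\right) = \left(-4 + 68\right) \left(\left(-1\right)^{3} - -7\right) = 64 \left(-1 + 7\right) = 64 \cdot 6 = 384$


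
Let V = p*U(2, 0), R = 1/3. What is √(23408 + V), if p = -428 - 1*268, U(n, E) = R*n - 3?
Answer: 2*√6258 ≈ 158.22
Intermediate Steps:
R = ⅓ ≈ 0.33333
U(n, E) = -3 + n/3 (U(n, E) = n/3 - 3 = -3 + n/3)
p = -696 (p = -428 - 268 = -696)
V = 1624 (V = -696*(-3 + (⅓)*2) = -696*(-3 + ⅔) = -696*(-7/3) = 1624)
√(23408 + V) = √(23408 + 1624) = √25032 = 2*√6258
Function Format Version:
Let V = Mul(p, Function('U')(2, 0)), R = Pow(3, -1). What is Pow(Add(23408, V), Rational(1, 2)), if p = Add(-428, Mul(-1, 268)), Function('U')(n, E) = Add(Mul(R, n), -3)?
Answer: Mul(2, Pow(6258, Rational(1, 2))) ≈ 158.22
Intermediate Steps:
R = Rational(1, 3) ≈ 0.33333
Function('U')(n, E) = Add(-3, Mul(Rational(1, 3), n)) (Function('U')(n, E) = Add(Mul(Rational(1, 3), n), -3) = Add(-3, Mul(Rational(1, 3), n)))
p = -696 (p = Add(-428, -268) = -696)
V = 1624 (V = Mul(-696, Add(-3, Mul(Rational(1, 3), 2))) = Mul(-696, Add(-3, Rational(2, 3))) = Mul(-696, Rational(-7, 3)) = 1624)
Pow(Add(23408, V), Rational(1, 2)) = Pow(Add(23408, 1624), Rational(1, 2)) = Pow(25032, Rational(1, 2)) = Mul(2, Pow(6258, Rational(1, 2)))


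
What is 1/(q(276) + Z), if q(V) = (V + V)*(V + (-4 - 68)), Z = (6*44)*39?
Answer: 1/122904 ≈ 8.1364e-6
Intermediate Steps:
Z = 10296 (Z = 264*39 = 10296)
q(V) = 2*V*(-72 + V) (q(V) = (2*V)*(V - 72) = (2*V)*(-72 + V) = 2*V*(-72 + V))
1/(q(276) + Z) = 1/(2*276*(-72 + 276) + 10296) = 1/(2*276*204 + 10296) = 1/(112608 + 10296) = 1/122904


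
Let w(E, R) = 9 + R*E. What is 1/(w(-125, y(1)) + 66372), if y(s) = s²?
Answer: 1/66256 ≈ 1.5093e-5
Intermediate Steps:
w(E, R) = 9 + E*R
1/(w(-125, y(1)) + 66372) = 1/((9 - 125*1²) + 66372) = 1/((9 - 125*1) + 66372) = 1/((9 - 125) + 66372) = 1/(-116 + 66372) = 1/66256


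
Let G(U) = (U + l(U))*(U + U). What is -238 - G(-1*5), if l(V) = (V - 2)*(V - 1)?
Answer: 132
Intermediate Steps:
l(V) = (-1 + V)*(-2 + V) (l(V) = (-2 + V)*(-1 + V) = (-1 + V)*(-2 + V))
G(U) = 2*U*(2 + U² - 2*U) (G(U) = (U + (2 + U² - 3*U))*(U + U) = (2 + U² - 2*U)*(2*U) = 2*U*(2 + U² - 2*U))
-238 - G(-1*5) = -238 - 2*(-1*5)*(2 + (-1*5)² - (-2)*5) = -238 - 2*(-5)*(2 + (-5)² - 2*(-5)) = -238 - 2*(-5)*(2 + 25 + 10) = -238 - 2*(-5)*37 = -238 - 1*(-370) = -238 + 370 = 132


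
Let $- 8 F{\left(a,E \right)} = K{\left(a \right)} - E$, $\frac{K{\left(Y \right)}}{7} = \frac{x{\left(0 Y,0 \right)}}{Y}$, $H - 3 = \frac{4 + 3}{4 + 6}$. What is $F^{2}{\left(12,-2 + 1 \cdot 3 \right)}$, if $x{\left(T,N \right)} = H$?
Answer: $\frac{19321}{921600} \approx 0.020965$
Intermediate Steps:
$H = \frac{37}{10}$ ($H = 3 + \frac{4 + 3}{4 + 6} = 3 + \frac{7}{10} = \frac{37}{10} \approx 3.7$)
$x{\left(T,N \right)} = \frac{37}{10}$
$K{\left(Y \right)} = \frac{259}{10 Y}$ ($K{\left(Y \right)} = 7 \frac{37}{10 Y} = \frac{259}{10 Y}$)
$F{\left(a,E \right)} = - \frac{259}{80 a} + \frac{E}{8}$ ($F{\left(a,E \right)} = - \frac{\frac{259}{10 a} - E}{8} = - \frac{- E + \frac{259}{10 a}}{8} = - \frac{259}{80 a} + \frac{E}{8}$)
$F^{2}{\left(12,-2 + 1 \cdot 3 \right)} = \left(- \frac{259}{80 \cdot 12} + \frac{-2 + 1 \cdot 3}{8}\right)^{2} = \left(\left(- \frac{259}{80}\right) \frac{1}{12} + \frac{-2 + 3}{8}\right)^{2} = \left(- \frac{259}{960} + \frac{1}{8} \cdot 1\right)^{2} = \left(- \frac{259}{960} + \frac{1}{8}\right)^{2} = \left(- \frac{139}{960}\right)^{2} = \frac{19321}{921600}$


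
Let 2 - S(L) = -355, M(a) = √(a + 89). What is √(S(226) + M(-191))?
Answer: √(357 + I*√102) ≈ 18.896 + 0.2672*I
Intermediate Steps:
M(a) = √(89 + a)
S(L) = 357 (S(L) = 2 - 1*(-355) = 2 + 355 = 357)
√(S(226) + M(-191)) = √(357 + √(89 - 191)) = √(357 + √(-102)) = √(357 + I*√102)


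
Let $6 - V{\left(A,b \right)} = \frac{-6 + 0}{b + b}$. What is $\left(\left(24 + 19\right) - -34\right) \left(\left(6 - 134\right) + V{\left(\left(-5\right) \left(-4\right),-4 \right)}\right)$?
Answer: $- \frac{37807}{4} \approx -9451.8$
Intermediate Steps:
$V{\left(A,b \right)} = 6 + \frac{3}{b}$ ($V{\left(A,b \right)} = 6 - \frac{-6 + 0}{b + b} = 6 - - \frac{6}{2 b} = 6 - - 6 \frac{1}{2 b} = 6 - - \frac{3}{b} = 6 + \frac{3}{b}$)
$\left(\left(24 + 19\right) - -34\right) \left(\left(6 - 134\right) + V{\left(\left(-5\right) \left(-4\right),-4 \right)}\right) = \left(\left(24 + 19\right) - -34\right) \left(\left(6 - 134\right) + \left(6 + \frac{3}{-4}\right)\right) = \left(43 + 34\right) \left(-128 + \left(6 + 3 \left(- \frac{1}{4}\right)\right)\right) = 77 \left(-128 + \left(6 - \frac{3}{4}\right)\right) = 77 \left(-128 + \frac{21}{4}\right) = 77 \left(- \frac{491}{4}\right) = - \frac{37807}{4}$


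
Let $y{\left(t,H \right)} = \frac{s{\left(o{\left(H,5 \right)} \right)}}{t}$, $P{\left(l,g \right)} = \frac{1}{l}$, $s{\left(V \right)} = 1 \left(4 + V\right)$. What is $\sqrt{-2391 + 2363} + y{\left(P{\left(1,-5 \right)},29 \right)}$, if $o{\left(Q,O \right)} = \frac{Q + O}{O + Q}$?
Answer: $5 + 2 i \sqrt{7} \approx 5.0 + 5.2915 i$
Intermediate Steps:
$o{\left(Q,O \right)} = 1$ ($o{\left(Q,O \right)} = \frac{O + Q}{O + Q} = 1$)
$s{\left(V \right)} = 4 + V$
$y{\left(t,H \right)} = \frac{5}{t}$ ($y{\left(t,H \right)} = \frac{4 + 1}{t} = \frac{5}{t}$)
$\sqrt{-2391 + 2363} + y{\left(P{\left(1,-5 \right)},29 \right)} = \sqrt{-2391 + 2363} + \frac{5}{1^{-1}} = \sqrt{-28} + \frac{5}{1} = 2 i \sqrt{7} + 5 \cdot 1 = 2 i \sqrt{7} + 5 = 5 + 2 i \sqrt{7}$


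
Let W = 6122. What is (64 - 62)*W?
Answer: 12244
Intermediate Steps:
(64 - 62)*W = (64 - 62)*6122 = 2*6122 = 12244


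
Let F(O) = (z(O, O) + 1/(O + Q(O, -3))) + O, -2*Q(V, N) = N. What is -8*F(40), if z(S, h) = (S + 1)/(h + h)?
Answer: -269163/830 ≈ -324.29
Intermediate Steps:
Q(V, N) = -N/2
z(S, h) = (1 + S)/(2*h) (z(S, h) = (1 + S)/((2*h)) = (1 + S)*(1/(2*h)) = (1 + S)/(2*h))
F(O) = O + 1/(3/2 + O) + (1 + O)/(2*O) (F(O) = ((1 + O)/(2*O) + 1/(O - ½*(-3))) + O = ((1 + O)/(2*O) + 1/(O + 3/2)) + O = ((1 + O)/(2*O) + 1/(3/2 + O)) + O = (1/(3/2 + O) + (1 + O)/(2*O)) + O = O + 1/(3/2 + O) + (1 + O)/(2*O))
-8*F(40) = -4*(3 + 4*40³ + 8*40² + 9*40)/(40*(3 + 2*40)) = -4*(3 + 4*64000 + 8*1600 + 360)/(40*(3 + 80)) = -4*(3 + 256000 + 12800 + 360)/(40*83) = -4*269163/(40*83) = -8*269163/6640 = -269163/830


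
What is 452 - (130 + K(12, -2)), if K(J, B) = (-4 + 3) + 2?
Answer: 321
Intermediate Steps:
K(J, B) = 1 (K(J, B) = -1 + 2 = 1)
452 - (130 + K(12, -2)) = 452 - (130 + 1) = 452 - 1*131 = 452 - 131 = 321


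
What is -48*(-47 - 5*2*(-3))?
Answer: 816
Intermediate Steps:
-48*(-47 - 5*2*(-3)) = -48*(-47 - 10*(-3)) = -48*(-47 + 30) = -48*(-17) = 816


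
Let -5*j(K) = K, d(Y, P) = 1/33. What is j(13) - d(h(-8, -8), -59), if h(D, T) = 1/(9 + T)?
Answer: -434/165 ≈ -2.6303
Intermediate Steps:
d(Y, P) = 1/33
j(K) = -K/5
j(13) - d(h(-8, -8), -59) = -1/5*13 - 1*1/33 = -13/5 - 1/33 = -434/165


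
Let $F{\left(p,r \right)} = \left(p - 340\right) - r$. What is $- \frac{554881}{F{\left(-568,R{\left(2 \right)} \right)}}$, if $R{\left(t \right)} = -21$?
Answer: $\frac{554881}{887} \approx 625.57$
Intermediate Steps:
$F{\left(p,r \right)} = -340 + p - r$ ($F{\left(p,r \right)} = \left(-340 + p\right) - r = -340 + p - r$)
$- \frac{554881}{F{\left(-568,R{\left(2 \right)} \right)}} = - \frac{554881}{-340 - 568 - -21} = - \frac{554881}{-340 - 568 + 21} = - \frac{554881}{-887} = \left(-554881\right) \left(- \frac{1}{887}\right) = \frac{554881}{887}$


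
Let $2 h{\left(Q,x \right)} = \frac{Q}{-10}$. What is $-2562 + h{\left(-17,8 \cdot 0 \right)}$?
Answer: $- \frac{51223}{20} \approx -2561.1$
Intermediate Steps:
$h{\left(Q,x \right)} = - \frac{Q}{20}$ ($h{\left(Q,x \right)} = \frac{Q \frac{1}{-10}}{2} = \frac{Q \left(- \frac{1}{10}\right)}{2} = \frac{\left(- \frac{1}{10}\right) Q}{2} = - \frac{Q}{20}$)
$-2562 + h{\left(-17,8 \cdot 0 \right)} = -2562 - - \frac{17}{20} = -2562 + \frac{17}{20} = - \frac{51223}{20}$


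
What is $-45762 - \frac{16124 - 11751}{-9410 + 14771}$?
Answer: $- \frac{245334455}{5361} \approx -45763.0$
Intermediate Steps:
$-45762 - \frac{16124 - 11751}{-9410 + 14771} = -45762 - \frac{4373}{5361} = - \frac{245334455}{5361}$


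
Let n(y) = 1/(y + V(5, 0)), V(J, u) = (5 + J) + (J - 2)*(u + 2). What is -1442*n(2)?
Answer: -721/9 ≈ -80.111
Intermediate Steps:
V(J, u) = 5 + J + (-2 + J)*(2 + u) (V(J, u) = (5 + J) + (-2 + J)*(2 + u) = 5 + J + (-2 + J)*(2 + u))
n(y) = 1/(16 + y) (n(y) = 1/(y + (1 - 2*0 + 3*5 + 5*0)) = 1/(y + (1 + 0 + 15 + 0)) = 1/(y + 16) = 1/(16 + y))
-1442*n(2) = -1442/(16 + 2) = -1442/18 = -1442*1/18 = -721/9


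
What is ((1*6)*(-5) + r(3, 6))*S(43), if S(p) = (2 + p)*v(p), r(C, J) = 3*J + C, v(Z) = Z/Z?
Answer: -405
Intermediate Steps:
v(Z) = 1
r(C, J) = C + 3*J
S(p) = 2 + p (S(p) = (2 + p)*1 = 2 + p)
((1*6)*(-5) + r(3, 6))*S(43) = ((1*6)*(-5) + (3 + 3*6))*(2 + 43) = (6*(-5) + (3 + 18))*45 = (-30 + 21)*45 = -9*45 = -405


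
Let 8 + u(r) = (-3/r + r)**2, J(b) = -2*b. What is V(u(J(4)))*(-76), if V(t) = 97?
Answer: -7372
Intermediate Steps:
u(r) = -8 + (r - 3/r)**2 (u(r) = -8 + (-3/r + r)**2 = -8 + (r - 3/r)**2)
V(u(J(4)))*(-76) = 97*(-76) = -7372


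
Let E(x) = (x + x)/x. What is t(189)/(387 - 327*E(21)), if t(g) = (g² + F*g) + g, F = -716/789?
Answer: -3133074/23407 ≈ -133.85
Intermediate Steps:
F = -716/789 (F = -716*1/789 = -716/789 ≈ -0.90748)
E(x) = 2 (E(x) = (2*x)/x = 2)
t(g) = g² + 73*g/789 (t(g) = (g² - 716*g/789) + g = g² + 73*g/789)
t(189)/(387 - 327*E(21)) = ((1/789)*189*(73 + 789*189))/(387 - 327*2) = ((1/789)*189*(73 + 149121))/(387 - 654) = ((1/789)*189*149194)/(-267) = (9399222/263)*(-1/267) = -3133074/23407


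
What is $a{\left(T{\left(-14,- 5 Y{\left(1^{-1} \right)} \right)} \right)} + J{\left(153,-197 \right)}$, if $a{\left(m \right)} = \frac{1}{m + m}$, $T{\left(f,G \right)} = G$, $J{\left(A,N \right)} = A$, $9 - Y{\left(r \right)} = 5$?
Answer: $\frac{6119}{40} \approx 152.98$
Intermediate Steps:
$Y{\left(r \right)} = 4$ ($Y{\left(r \right)} = 9 - 5 = 4$)
$a{\left(m \right)} = \frac{1}{2 m}$
$a{\left(T{\left(-14,- 5 Y{\left(1^{-1} \right)} \right)} \right)} + J{\left(153,-197 \right)} = \frac{1}{2 \left(\left(-5\right) 4\right)} + 153 = \frac{1}{2 \left(-20\right)} + 153 = \frac{1}{2} \left(- \frac{1}{20}\right) + 153 = - \frac{1}{40} + 153 = \frac{6119}{40}$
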